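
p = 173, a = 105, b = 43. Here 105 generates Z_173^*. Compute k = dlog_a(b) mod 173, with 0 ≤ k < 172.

Baby-step giant-step with m = ceil(sqrt(172)) = 14.
Baby table (105^j mod 173 for j=0..13):
  0:1  1:105  2:126  3:82  4:133  5:125  6:150  7:7
  8:43  9:17  10:55  11:66  12:10  13:12
Giant step factor: 105^(-14) ≡ 113 (mod 173).
Scan 43·113^i mod 173 for i = 0, 1, …:
  i=0: 43
Match at i=0, j=8: k = 0·14 + 8 = 8.

8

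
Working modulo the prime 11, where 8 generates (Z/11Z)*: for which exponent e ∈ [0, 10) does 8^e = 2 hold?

Successive powers of 8 modulo 11:
  8^0=1  8^1=8  8^2=9  8^3=6  8^4=4  8^5=10
  8^6=3  8^7=2
So 8^7 ≡ 2 (mod 11), giving e = 7.

7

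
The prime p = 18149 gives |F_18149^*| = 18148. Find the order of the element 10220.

9074

The order of 10220 must divide p − 1 = 18148 = 2^2 · 13 · 349.
Divisors: 1, 2, 4, 13, 26, 52, 349, 698, 1396, 4537, 9074, 18148.
Check each in increasing order: 10220^1 ≡ 10220;  10220^2 ≡ 905;  10220^4 ≡ 2320;  10220^13 ≡ 6804;  10220^26 ≡ 14466;  10220^52 ≡ 7186;  10220^349 ≡ 1521;  10220^698 ≡ 8518;  10220^1396 ≡ 14771;  10220^4537 ≡ 18148;  10220^9074 ≡ 1.
Smallest exponent giving 1 is 9074.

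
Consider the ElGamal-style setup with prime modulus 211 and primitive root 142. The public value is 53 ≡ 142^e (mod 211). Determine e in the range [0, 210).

82

Baby-step giant-step with m = ceil(sqrt(210)) = 15.
Baby table (142^j mod 211 for j=0..14):
  0:1  1:142  2:119  3:18  4:24  5:32  6:113  7:10
  8:154  9:135  10:180  11:29  12:109  13:75  14:100
Giant step factor: 142^(-15) ≡ 67 (mod 211).
Scan 53·67^i mod 211 for i = 0, 1, …:
  i=0: 53   i=1: 175   i=2: 120   i=3: 22
  i=4: 208   i=5: 10
Match at i=5, j=7: e = 5·15 + 7 = 82.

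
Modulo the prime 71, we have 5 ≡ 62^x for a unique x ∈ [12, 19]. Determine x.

14

Compute 62^12 mod 71 = 36, then multiply by 62 repeatedly:
  62^12=36  62^13=31  62^14=5
Found 5 at exponent 14.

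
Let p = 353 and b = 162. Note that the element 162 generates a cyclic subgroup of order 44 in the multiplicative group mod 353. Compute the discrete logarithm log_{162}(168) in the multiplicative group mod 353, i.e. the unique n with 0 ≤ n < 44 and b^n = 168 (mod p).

14

Baby-step giant-step with m = ceil(sqrt(44)) = 7.
Baby table (162^j mod 353 for j=0..6):
  0:1  1:162  2:122  3:349  4:58  5:218  6:16
Giant step factor: 162^(-7) ≡ 318 (mod 353).
Scan 168·318^i mod 353 for i = 0, 1, …:
  i=0: 168   i=1: 121   i=2: 1
Match at i=2, j=0: n = 2·7 + 0 = 14.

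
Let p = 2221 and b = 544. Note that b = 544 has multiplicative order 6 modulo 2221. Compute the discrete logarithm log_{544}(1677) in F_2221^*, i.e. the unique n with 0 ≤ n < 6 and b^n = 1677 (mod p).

Successive powers of 544 modulo 2221:
  544^0=1  544^1=544  544^2=543  544^3=2220  544^4=1677
So 544^4 ≡ 1677 (mod 2221), giving n = 4.

4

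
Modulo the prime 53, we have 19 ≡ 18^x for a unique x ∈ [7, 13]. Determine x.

Compute 18^7 mod 53 = 19, then multiply by 18 repeatedly:
  18^7=19
Found 19 at exponent 7.

7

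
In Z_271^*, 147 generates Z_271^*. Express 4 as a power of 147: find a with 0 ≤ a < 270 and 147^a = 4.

58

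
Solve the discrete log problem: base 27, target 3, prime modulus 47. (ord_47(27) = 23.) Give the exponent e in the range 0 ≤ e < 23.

8

Successive powers of 27 modulo 47:
  27^0=1  27^1=27  27^2=24  27^3=37  27^4=12  27^5=42
  27^6=6  27^7=21  27^8=3
So 27^8 ≡ 3 (mod 47), giving e = 8.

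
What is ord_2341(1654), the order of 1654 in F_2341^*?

The order of 1654 must divide p − 1 = 2340 = 2^2 · 3^2 · 5 · 13.
Divisors: 1, 2, 3, 4, 5, 6, 9, 10, 12, 13, 15, 18, 20, 26, 30, 36, 39, 45, 52, 60, 65, 78, 90, 117, 130, 156, 180, 195, 234, 260, 390, 468, 585, 780, 1170, 2340.
Check each in increasing order: 1654^1 ≡ 1654;  1654^2 ≡ 1428;  1654^3 ≡ 2184;  1654^4 ≡ 173;  1654^5 ≡ 540;  1654^6 ≡ 1239;  1654^9 ≡ 2121;  1654^10 ≡ 1316;  1654^12 ≡ 1766;  1654^13 ≡ 1737;  1654^15 ≡ 1317;  1654^18 ≡ 1580;  1654^20 ≡ 1857;  1654^26 ≡ 1961;  1654^30 ≡ 2149;  1654^36 ≡ 894;  1654^39 ≡ 102;  1654^45 ≡ 2305;  1654^52 ≡ 1599;  1654^60 ≡ 1749;  1654^65 ≡ 1037;  1654^78 ≡ 1040;  1654^90 ≡ 1296;  1654^117 ≡ 735;  1654^130 ≡ 850;  1654^156 ≡ 58;  1654^180 ≡ 1119;  1654^195 ≡ 1234;  1654^234 ≡ 1795;  1654^260 ≡ 1472;  1654^390 ≡ 1106;  1654^468 ≡ 809;  1654^585 ≡ 1.
Smallest exponent giving 1 is 585.

585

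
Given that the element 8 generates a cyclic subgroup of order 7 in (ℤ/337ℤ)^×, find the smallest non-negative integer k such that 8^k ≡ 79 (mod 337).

5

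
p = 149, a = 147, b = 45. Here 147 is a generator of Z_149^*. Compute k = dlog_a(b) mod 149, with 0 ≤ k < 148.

Baby-step giant-step with m = ceil(sqrt(148)) = 13.
Baby table (147^j mod 149 for j=0..12):
  0:1  1:147  2:4  3:141  4:16  5:117  6:64  7:21
  8:107  9:84  10:130  11:38  12:73
Giant step factor: 147^(-13) ≡ 50 (mod 149).
Scan 45·50^i mod 149 for i = 0, 1, …:
  i=0: 45   i=1: 15   i=2: 5   i=3: 101
  i=4: 133   i=5: 94   i=6: 81   i=7: 27
  i=8: 9   i=9: 3   i=10: 1
Match at i=10, j=0: k = 10·13 + 0 = 130.

130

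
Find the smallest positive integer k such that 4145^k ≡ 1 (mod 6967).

The order of 4145 must divide p − 1 = 6966 = 2 · 3^4 · 43.
Divisors: 1, 2, 3, 6, 9, 18, 27, 43, 54, 81, 86, 129, 162, 258, 387, 774, 1161, 2322, 3483, 6966.
Check each in increasing order: 4145^1 ≡ 4145;  4145^2 ≡ 403;  4145^3 ≡ 5322;  4145^6 ≡ 2829;  4145^9 ≡ 251;  4145^18 ≡ 298;  4145^27 ≡ 5128;  4145^43 ≡ 2115;  4145^54 ≡ 2926;  4145^81 ≡ 4577;  4145^86 ≡ 411;  4145^129 ≡ 5357;  4145^162 ≡ 6127;  4145^258 ≡ 376;  4145^387 ≡ 769;  4145^774 ≡ 6133;  4145^1161 ≡ 6585;  4145^2322 ≡ 6584;  4145^3483 ≡ 6966;  4145^6966 ≡ 1.
Smallest exponent giving 1 is 6966.

6966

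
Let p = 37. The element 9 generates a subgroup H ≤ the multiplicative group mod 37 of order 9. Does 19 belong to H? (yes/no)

no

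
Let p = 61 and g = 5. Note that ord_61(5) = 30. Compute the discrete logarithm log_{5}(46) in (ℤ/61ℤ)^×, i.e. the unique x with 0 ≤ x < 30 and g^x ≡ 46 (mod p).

19

Successive powers of 5 modulo 61:
  5^0=1  5^1=5  5^2=25  5^3=3  5^4=15  5^5=14
  5^6=9  5^7=45  5^8=42  5^9=27  5^10=13  5^11=4
  5^12=20  5^13=39  5^14=12  5^15=60  5^16=56  5^17=36
  5^18=58  5^19=46
So 5^19 ≡ 46 (mod 61), giving x = 19.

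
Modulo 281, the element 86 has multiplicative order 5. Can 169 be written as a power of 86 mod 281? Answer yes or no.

⟨86⟩ has order 5; its elements mod 281 are {1, 86, 90, 153, 232}.
169 is not in this set.

no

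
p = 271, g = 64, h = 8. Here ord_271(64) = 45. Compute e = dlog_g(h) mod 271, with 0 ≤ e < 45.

Successive powers of 64 modulo 271:
  64^0=1  64^1=64  64^2=31  64^3=87  64^4=148  64^5=258
  64^6=252  64^7=139  64^8=224  64^9=244  64^10=169  64^11=247
  64^12=90  64^13=69  64^14=80  64^15=242  64^16=41  64^17=185
  64^18=187  64^19=44  64^20=106  64^21=9  64^22=34  64^23=8
So 64^23 ≡ 8 (mod 271), giving e = 23.

23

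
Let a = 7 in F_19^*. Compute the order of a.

The order of 7 must divide p − 1 = 18 = 2 · 3^2.
Divisors: 1, 2, 3, 6, 9, 18.
Check each in increasing order: 7^1 ≡ 7;  7^2 ≡ 11;  7^3 ≡ 1.
Smallest exponent giving 1 is 3.

3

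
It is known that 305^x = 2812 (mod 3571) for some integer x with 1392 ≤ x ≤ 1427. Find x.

1395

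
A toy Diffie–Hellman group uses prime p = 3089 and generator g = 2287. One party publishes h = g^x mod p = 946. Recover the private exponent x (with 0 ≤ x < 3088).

2806

Baby-step giant-step with m = ceil(sqrt(3088)) = 56.
Baby table (2287^j mod 3089 for j=0..55):
  0:1  1:2287  2:692  3:1036  4:69  5:264  6:1413  7:437
  8:1672  9:2771  10:1738  11:2352  12:1075  13:2770  14:2540  15:1660
  16:39  17:2701  18:2276  19:247  20:2691  21:1029  22:2594  23:1598
  24:339  25:3043  26:2913  27:2147  28:1768  29:3004  30:212  31:2960
  32:1521  33:313  34:2272  35:366  36:3012  37:3063  38:2318  39:542
  40:865  41:1295  42:2403  43:330  44:994  45:2863  46:2090  47:1147
  48:628  49:2940  50:2116  51:1918  52:86  53:2075  54:821  55:2604
Giant step factor: 2287^(-56) ≡ 1228 (mod 3089).
Scan 946·1228^i mod 3089 for i = 0, 1, …:
  i=0: 946   i=1: 224   i=2: 151   i=3: 88
  i=4: 3038   i=5: 2241   i=6: 2738   i=7: 1432
  i=8: 855   i=9: 2769     …   i=49: 1196
  i=50: 1413
Match at i=50, j=6: x = 50·56 + 6 = 2806.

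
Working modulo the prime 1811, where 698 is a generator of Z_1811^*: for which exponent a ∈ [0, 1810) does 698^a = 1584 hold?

Baby-step giant-step with m = ceil(sqrt(1810)) = 43.
Baby table (698^j mod 1811 for j=0..42):
  0:1  1:698  2:45  3:623  4:214  5:870  6:575  7:1119
  8:521  9:1458  10:1713  11:414  12:1023  13:520  14:760  15:1668
  16:1602  17:809  18:1461  19:185  20:549  21:1081  22:1162  23:1559
  24:1582  25:1337  26:561  27:402  28:1702  29:1791  30:528  31:911
  32:217  33:1153  34:710  35:1177  36:1163  37:446  38:1627  39:149
  40:775  41:1272  42:466
Giant step factor: 698^(-43) ≡ 964 (mod 1811).
Scan 1584·964^i mod 1811 for i = 0, 1, …:
  i=0: 1584   i=1: 303   i=2: 521
Match at i=2, j=8: a = 2·43 + 8 = 94.

94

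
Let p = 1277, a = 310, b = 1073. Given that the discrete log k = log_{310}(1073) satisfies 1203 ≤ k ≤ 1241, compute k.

Compute 310^1203 mod 1277 = 1275, then multiply by 310 repeatedly:
  310^1203=1275  310^1204=657  310^1205=627  310^1206=266  310^1207=732
  310^1208=891  310^1209=378  310^1210=973  310^1211=258  310^1212=806
  310^1213=845  310^1214=165  310^1215=70  310^1216=1268  310^1217=1041
  310^1218=906  310^1219=1197  310^1220=740  310^1221=817  310^1222=424
  310^1223=1186  310^1224=1161  310^1225=1073
Found 1073 at exponent 1225.

1225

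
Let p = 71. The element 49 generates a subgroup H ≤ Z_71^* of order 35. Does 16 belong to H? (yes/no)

16 ∈ ⟨49⟩ iff 16^35 ≡ 1 (mod 71), since |⟨49⟩| = 35.
16^35 mod 71 = 1.
Since 1 = 1, 16 lies in the subgroup.

yes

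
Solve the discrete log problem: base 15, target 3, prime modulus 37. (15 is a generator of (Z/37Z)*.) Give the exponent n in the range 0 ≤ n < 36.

Successive powers of 15 modulo 37:
  15^0=1  15^1=15  15^2=3
So 15^2 ≡ 3 (mod 37), giving n = 2.

2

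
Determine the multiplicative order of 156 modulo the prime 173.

172

The order of 156 must divide p − 1 = 172 = 2^2 · 43.
Divisors: 1, 2, 4, 43, 86, 172.
Check each in increasing order: 156^1 ≡ 156;  156^2 ≡ 116;  156^4 ≡ 135;  156^43 ≡ 93;  156^86 ≡ 172;  156^172 ≡ 1.
Smallest exponent giving 1 is 172.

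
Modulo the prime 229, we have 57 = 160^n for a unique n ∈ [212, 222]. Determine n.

216

Compute 160^212 mod 229 = 184, then multiply by 160 repeatedly:
  160^212=184  160^213=128  160^214=99  160^215=39  160^216=57
Found 57 at exponent 216.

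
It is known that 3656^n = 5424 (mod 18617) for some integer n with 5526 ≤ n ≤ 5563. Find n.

5541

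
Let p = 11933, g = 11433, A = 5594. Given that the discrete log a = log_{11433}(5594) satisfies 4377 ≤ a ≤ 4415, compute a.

4387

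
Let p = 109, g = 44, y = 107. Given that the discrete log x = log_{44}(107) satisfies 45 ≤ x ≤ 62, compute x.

51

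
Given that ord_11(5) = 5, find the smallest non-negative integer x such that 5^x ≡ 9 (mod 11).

4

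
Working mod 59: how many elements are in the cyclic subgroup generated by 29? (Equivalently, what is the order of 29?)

The order of 29 must divide p − 1 = 58 = 2 · 29.
Divisors: 1, 2, 29, 58.
Check each in increasing order: 29^1 ≡ 29;  29^2 ≡ 15;  29^29 ≡ 1.
Smallest exponent giving 1 is 29.

29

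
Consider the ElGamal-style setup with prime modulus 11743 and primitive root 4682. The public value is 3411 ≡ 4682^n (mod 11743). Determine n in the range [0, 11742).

5452

Baby-step giant-step with m = ceil(sqrt(11742)) = 109.
Baby table (4682^j mod 11743 for j=0..108):
  0:1  1:4682  2:8686  3:1843  4:9564  5:2589  6:2922  7:209
  8:3869  9:6952  10:9411  11:2566  12:923  13:62  14:8452  15:10097
  16:8579  17:5818  18:7859  19:5019  20:1215  21:5018  22:8276  23:8075
  24:6433  25:10254  26:3844  27:7332  28:3635  29:3463  30:8426  31:5795
  32:5860  33:4872  34:5798  35:8163  36:7444  37:11327  38:1626  39:3468
  40:8350  41:2253  42:3332  43:5720  44:7000  45:11030  46:8489  47:7186
  48:1157  49:3551  50:9437  51:6868  52:3642  53:1008  54:10513  55:6953
  56:2350  57:11252  58:2766  59:9626  60:11041  61:1276  62:8788  63:9687
  64:3068  65:2687  66:3781  67:5941  68:8338  69:4784  70:4787  71:7090
  72:9662  73:3448  74:8654  75:4678  76:1701  77:2328  78:2192  79:11305
  80:4309  81:264  82:3033  83:3219  84:5089  85:151  86:2402  87:8113
  88:8204  89:11518  90:3420  91:6731  92:8073  93:8812  94:4625  95:158
  96:11690  97:10200  98:9362  99:8008  100:9800  101:3699  102:9536  103:666
  104:6317  105:7320  106:6166  107:4918  108:9796
Giant step factor: 4682^(-109) ≡ 461 (mod 11743).
Scan 3411·461^i mod 11743 for i = 0, 1, …:
  i=0: 3411   i=1: 10652   i=2: 1998   i=3: 5124
  i=4: 1821   i=5: 5728   i=6: 10176   i=7: 5679
  i=8: 11073   i=9: 8191     …   i=49: 5037
  i=50: 8686
Match at i=50, j=2: n = 50·109 + 2 = 5452.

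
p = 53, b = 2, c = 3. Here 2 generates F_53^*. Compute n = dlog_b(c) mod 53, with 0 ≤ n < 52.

17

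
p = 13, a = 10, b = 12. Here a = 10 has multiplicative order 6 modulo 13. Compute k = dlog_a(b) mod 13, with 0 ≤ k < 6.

3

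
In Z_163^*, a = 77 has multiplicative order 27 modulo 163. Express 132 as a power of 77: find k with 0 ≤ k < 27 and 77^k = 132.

8

Successive powers of 77 modulo 163:
  77^0=1  77^1=77  77^2=61  77^3=133  77^4=135  77^5=126
  77^6=85  77^7=25  77^8=132
So 77^8 ≡ 132 (mod 163), giving k = 8.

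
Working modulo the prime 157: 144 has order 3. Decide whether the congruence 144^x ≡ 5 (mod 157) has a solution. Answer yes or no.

5 ∈ ⟨144⟩ iff 5^3 ≡ 1 (mod 157), since |⟨144⟩| = 3.
5^3 mod 157 = 125.
Since 125 ≠ 1, 5 does not lie in the subgroup.

no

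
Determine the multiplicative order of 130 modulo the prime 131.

2

The order of 130 must divide p − 1 = 130 = 2 · 5 · 13.
Divisors: 1, 2, 5, 10, 13, 26, 65, 130.
Check each in increasing order: 130^1 ≡ 130;  130^2 ≡ 1.
Smallest exponent giving 1 is 2.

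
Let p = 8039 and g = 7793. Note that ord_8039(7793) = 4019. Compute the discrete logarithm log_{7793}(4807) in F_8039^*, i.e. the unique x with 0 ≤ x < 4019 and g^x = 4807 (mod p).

Baby-step giant-step with m = ceil(sqrt(4019)) = 64.
Baby table (7793^j mod 8039 for j=0..63):
  0:1  1:7793  2:4243  3:1292  4:3728  5:7397  6:5191  7:1215
  8:6592  9:2246  10:2175  11:3563  12:7792  13:4489  14:5088  15:2436
  16:3669  17:5833  18:4063  19:5377  20:3693  21:7968  22:1388  23:4229
  24:4736  25:599  26:5387  27:1233  28:2164  29:6269  30:1314  31:6355
  32:4275  33:1459  34:2841  35:507  36:3902  37:4788  38:3885  39:931
  40:4105  41:3084  42:5041  43:5959  44:5223  45:1382  46:5705  47:3395
  48:886  49:7136  50:5085  51:3174  52:7018  53:1957  54:918  55:7303
  56:4198  57:4323  58:5729  59:5530  60:6250  61:5988  62:6128  63:3844
Giant step factor: 7793^(-64) ≡ 1509 (mod 8039).
Scan 4807·1509^i mod 8039 for i = 0, 1, …:
  i=0: 4807   i=1: 2585   i=2: 1850   i=3: 2117
  i=4: 3070   i=5: 2166   i=6: 4660   i=7: 5854
  i=8: 6864   i=9: 3544     …   i=28: 7000
  i=29: 7793
Match at i=29, j=1: x = 29·64 + 1 = 1857.

1857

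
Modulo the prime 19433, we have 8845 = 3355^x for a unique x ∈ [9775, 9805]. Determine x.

Compute 3355^9775 mod 19433 = 18475, then multiply by 3355 repeatedly:
  3355^9775=18475  3355^9776=11788  3355^9777=2585  3355^9778=5557  3355^9779=7488
  3355^9780=14804  3355^9781=16105  3355^9782=8535  3355^9783=10116  3355^9784=9162
  3355^9785=14937  3355^9786=15361  3355^9787=19272  3355^9788=3969  3355^9789=4390
  3355^9790=17669  3355^9791=8845
Found 8845 at exponent 9791.

9791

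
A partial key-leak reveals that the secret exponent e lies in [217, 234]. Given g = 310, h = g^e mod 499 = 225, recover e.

224

Compute 310^217 mod 499 = 173, then multiply by 310 repeatedly:
  310^217=173  310^218=237  310^219=117  310^220=342  310^221=232
  310^222=64  310^223=379  310^224=225
Found 225 at exponent 224.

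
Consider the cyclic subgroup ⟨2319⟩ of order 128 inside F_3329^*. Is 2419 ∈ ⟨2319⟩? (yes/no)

2419 ∈ ⟨2319⟩ iff 2419^128 ≡ 1 (mod 3329), since |⟨2319⟩| = 128.
2419^128 mod 3329 = 1.
Since 1 = 1, 2419 lies in the subgroup.

yes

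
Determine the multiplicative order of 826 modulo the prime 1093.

39

The order of 826 must divide p − 1 = 1092 = 2^2 · 3 · 7 · 13.
Divisors: 1, 2, 3, 4, 6, 7, 12, 13, 14, 21, 26, 28, 39, 42, 52, 78, 84, 91, 156, 182, 273, 364, 546, 1092.
Check each in increasing order: 826^1 ≡ 826;  826^2 ≡ 244;  826^3 ≡ 432;  826^4 ≡ 514;  826^6 ≡ 814;  826^7 ≡ 169;  826^12 ≡ 238;  826^13 ≡ 941;  826^14 ≡ 143;  826^21 ≡ 121;  826^26 ≡ 151;  826^28 ≡ 775;  826^39 ≡ 1.
Smallest exponent giving 1 is 39.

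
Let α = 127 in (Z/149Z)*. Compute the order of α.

37

The order of 127 must divide p − 1 = 148 = 2^2 · 37.
Divisors: 1, 2, 4, 37, 74, 148.
Check each in increasing order: 127^1 ≡ 127;  127^2 ≡ 37;  127^4 ≡ 28;  127^37 ≡ 1.
Smallest exponent giving 1 is 37.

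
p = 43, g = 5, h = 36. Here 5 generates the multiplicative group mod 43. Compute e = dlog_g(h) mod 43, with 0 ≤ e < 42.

14

Baby-step giant-step with m = ceil(sqrt(42)) = 7.
Baby table (5^j mod 43 for j=0..6):
  0:1  1:5  2:25  3:39  4:23  5:29  6:16
Giant step factor: 5^(-7) ≡ 7 (mod 43).
Scan 36·7^i mod 43 for i = 0, 1, …:
  i=0: 36   i=1: 37   i=2: 1
Match at i=2, j=0: e = 2·7 + 0 = 14.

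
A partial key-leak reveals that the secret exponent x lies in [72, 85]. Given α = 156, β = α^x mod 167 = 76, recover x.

Compute 156^72 mod 167 = 58, then multiply by 156 repeatedly:
  156^72=58  156^73=30  156^74=4  156^75=123  156^76=150
  156^77=20  156^78=114  156^79=82  156^80=100  156^81=69
  156^82=76
Found 76 at exponent 82.

82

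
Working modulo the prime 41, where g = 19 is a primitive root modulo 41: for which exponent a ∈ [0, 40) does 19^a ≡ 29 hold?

23

Successive powers of 19 modulo 41:
  19^0=1  19^1=19  19^2=33  19^3=12  19^4=23  19^5=27
  19^6=21  19^7=30  19^8=37  19^9=6  19^10=32  19^11=34
  19^12=31  19^13=15  19^14=39  19^15=3  19^16=16  19^17=17
  19^18=36  19^19=28  19^20=40  19^21=22  19^22=8  19^23=29
So 19^23 ≡ 29 (mod 41), giving a = 23.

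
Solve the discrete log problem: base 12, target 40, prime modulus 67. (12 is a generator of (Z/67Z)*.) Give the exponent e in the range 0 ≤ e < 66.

60

Baby-step giant-step with m = ceil(sqrt(66)) = 9.
Baby table (12^j mod 67 for j=0..8):
  0:1  1:12  2:10  3:53  4:33  5:61  6:62  7:7
  8:17
Giant step factor: 12^(-9) ≡ 45 (mod 67).
Scan 40·45^i mod 67 for i = 0, 1, …:
  i=0: 40   i=1: 58   i=2: 64   i=3: 66
  i=4: 22   i=5: 52   i=6: 62
Match at i=6, j=6: e = 6·9 + 6 = 60.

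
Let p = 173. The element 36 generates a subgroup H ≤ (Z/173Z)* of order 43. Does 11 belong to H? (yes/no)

no

11 ∈ ⟨36⟩ iff 11^43 ≡ 1 (mod 173), since |⟨36⟩| = 43.
11^43 mod 173 = 93.
Since 93 ≠ 1, 11 does not lie in the subgroup.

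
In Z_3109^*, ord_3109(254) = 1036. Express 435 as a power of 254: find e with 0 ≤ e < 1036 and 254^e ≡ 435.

Baby-step giant-step with m = ceil(sqrt(1036)) = 33.
Baby table (254^j mod 3109 for j=0..32):
  0:1  1:254  2:2336  3:2634  4:601  5:313  6:1777  7:553
  8:557  9:1573  10:1590  11:2799  12:2094  13:237  14:1127  15:230
  16:2458  17:2532  18:2674  19:1434  20:483  21:1431  22:2830  23:641
  24:1146  25:1947  26:207  27:2834  28:1657  29:1163  30:47  31:2611
  32:977
Giant step factor: 254^(-33) ≡ 1123 (mod 3109).
Scan 435·1123^i mod 3109 for i = 0, 1, …:
  i=0: 435   i=1: 392   i=2: 1847   i=3: 478
  i=4: 2046   i=5: 107   i=6: 2019   i=7: 876
  i=8: 1304   i=9: 53     …   i=15: 975
  i=16: 557
Match at i=16, j=8: e = 16·33 + 8 = 536.

536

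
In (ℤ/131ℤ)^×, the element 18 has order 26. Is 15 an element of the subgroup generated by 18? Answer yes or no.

no

15 ∈ ⟨18⟩ iff 15^26 ≡ 1 (mod 131), since |⟨18⟩| = 26.
15^26 mod 131 = 61.
Since 61 ≠ 1, 15 does not lie in the subgroup.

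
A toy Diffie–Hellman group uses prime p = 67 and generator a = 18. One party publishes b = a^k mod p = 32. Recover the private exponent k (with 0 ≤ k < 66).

Baby-step giant-step with m = ceil(sqrt(66)) = 9.
Baby table (18^j mod 67 for j=0..8):
  0:1  1:18  2:56  3:3  4:54  5:34  6:9  7:28
  8:35
Giant step factor: 18^(-9) ≡ 5 (mod 67).
Scan 32·5^i mod 67 for i = 0, 1, …:
  i=0: 32   i=1: 26   i=2: 63   i=3: 47
  i=4: 34
Match at i=4, j=5: k = 4·9 + 5 = 41.

41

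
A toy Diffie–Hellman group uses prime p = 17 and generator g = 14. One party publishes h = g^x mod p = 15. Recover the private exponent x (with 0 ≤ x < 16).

Successive powers of 14 modulo 17:
  14^0=1  14^1=14  14^2=9  14^3=7  14^4=13  14^5=12
  14^6=15
So 14^6 ≡ 15 (mod 17), giving x = 6.

6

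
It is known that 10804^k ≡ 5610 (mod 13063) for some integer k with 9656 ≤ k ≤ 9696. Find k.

Compute 10804^9656 mod 13063 = 7697, then multiply by 10804 repeatedly:
  10804^9656=7697  10804^9657=12393  10804^9658=11285  10804^9659=6161  10804^9660=7459
  10804^9661=1389  10804^9662=10432  10804^9663=12827  10804^9664=10604  10804^9665=3106
  10804^9666=11440  10804^9667=8717  10804^9668=7301  10804^9669=5610
Found 5610 at exponent 9669.

9669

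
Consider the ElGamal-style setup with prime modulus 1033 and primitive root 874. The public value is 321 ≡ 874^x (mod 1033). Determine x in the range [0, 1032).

303

Baby-step giant-step with m = ceil(sqrt(1032)) = 33.
Baby table (874^j mod 1033 for j=0..32):
  0:1  1:874  2:489  3:757  4:498  5:359  6:767  7:974
  8:84  9:73  10:789  11:575  12:512  13:199  14:382  15:209
  16:858  17:967  18:164  19:782  20:655  21:188  22:65  23:1028
  24:795  25:654  26:347  27:609  28:271  29:297  30:295  31:613
  32:668
Giant step factor: 874^(-33) ≡ 917 (mod 1033).
Scan 321·917^i mod 1033 for i = 0, 1, …:
  i=0: 321   i=1: 985   i=2: 403   i=3: 770
  i=4: 551   i=5: 130   i=6: 415   i=7: 411
  i=8: 875   i=9: 767
Match at i=9, j=6: x = 9·33 + 6 = 303.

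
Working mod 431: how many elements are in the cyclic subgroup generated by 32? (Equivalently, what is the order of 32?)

43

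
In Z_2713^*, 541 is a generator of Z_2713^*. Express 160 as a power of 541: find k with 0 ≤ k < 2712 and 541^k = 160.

Baby-step giant-step with m = ceil(sqrt(2712)) = 53.
Baby table (541^j mod 2713 for j=0..52):
  0:1  1:541  2:2390  3:1602  4:1235  5:737  6:2619  7:693
  8:519  9:1340  10:569  11:1260  12:697  13:2683  14:48  15:1551
  16:774  17:932  18:2307  19:107  20:914  21:708  22:495  23:1921
  24:182  25:794  26:900  27:1273  28:2304  29:1197  30:1883  31:1328
  32:2216  33:2423  34:464  35:1428  36:2056  37:2679  38:597  39:130
  40:2505  41:1418  42:2072  43:483  44:855  45:1345  46:561  47:2358
  48:568  49:719  50:1020  51:1081  52:1526
Giant step factor: 541^(-53) ≡ 10 (mod 2713).
Scan 160·10^i mod 2713 for i = 0, 1, …:
  i=0: 160   i=1: 1600   i=2: 2435   i=3: 2646
  i=4: 2043   i=5: 1439   i=6: 825   i=7: 111
  i=8: 1110   i=9: 248     …   i=22: 2392
  i=23: 2216
Match at i=23, j=32: k = 23·53 + 32 = 1251.

1251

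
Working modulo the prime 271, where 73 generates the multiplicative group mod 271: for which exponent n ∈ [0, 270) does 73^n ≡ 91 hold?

137

Baby-step giant-step with m = ceil(sqrt(270)) = 17.
Baby table (73^j mod 271 for j=0..16):
  0:1  1:73  2:180  3:132  4:151  5:183  6:80  7:149
  8:37  9:262  10:156  11:6  12:167  13:267  14:250  15:93
  16:14
Giant step factor: 73^(-17) ≡ 118 (mod 271).
Scan 91·118^i mod 271 for i = 0, 1, …:
  i=0: 91   i=1: 169   i=2: 159   i=3: 63
  i=4: 117   i=5: 256   i=6: 127   i=7: 81
  i=8: 73
Match at i=8, j=1: n = 8·17 + 1 = 137.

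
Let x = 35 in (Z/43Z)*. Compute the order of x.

7

The order of 35 must divide p − 1 = 42 = 2 · 3 · 7.
Divisors: 1, 2, 3, 6, 7, 14, 21, 42.
Check each in increasing order: 35^1 ≡ 35;  35^2 ≡ 21;  35^3 ≡ 4;  35^6 ≡ 16;  35^7 ≡ 1.
Smallest exponent giving 1 is 7.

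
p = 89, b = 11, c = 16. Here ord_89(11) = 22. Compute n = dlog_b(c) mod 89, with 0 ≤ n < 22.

Successive powers of 11 modulo 89:
  11^0=1  11^1=11  11^2=32  11^3=85  11^4=45  11^5=50
  11^6=16
So 11^6 ≡ 16 (mod 89), giving n = 6.

6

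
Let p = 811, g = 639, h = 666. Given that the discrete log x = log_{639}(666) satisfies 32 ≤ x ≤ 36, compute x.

35

Compute 639^32 mod 811 = 621, then multiply by 639 repeatedly:
  639^32=621  639^33=240  639^34=81  639^35=666
Found 666 at exponent 35.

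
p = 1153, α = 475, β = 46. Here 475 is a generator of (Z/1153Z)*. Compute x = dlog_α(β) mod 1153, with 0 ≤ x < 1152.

Baby-step giant-step with m = ceil(sqrt(1152)) = 34.
Baby table (475^j mod 1153 for j=0..33):
  0:1  1:475  2:790  3:525  4:327  5:823  6:58  7:1031
  8:853  9:472  10:518  11:461  12:1058  13:995  14:1048  15:857
  16:66  17:219  18:255  19:60  20:828  21:127  22:369  23:19
  24:954  25:21  26:751  27:448  28:648  29:1102  30:1141  31:65
  32:897  33:618
Giant step factor: 475^(-34) ≡ 910 (mod 1153).
Scan 46·910^i mod 1153 for i = 0, 1, …:
  i=0: 46   i=1: 352   i=2: 939   i=3: 117
  i=4: 394   i=5: 1110   i=6: 72   i=7: 952
  i=8: 417   i=9: 133     …   i=13: 688
  i=14: 1
Match at i=14, j=0: x = 14·34 + 0 = 476.

476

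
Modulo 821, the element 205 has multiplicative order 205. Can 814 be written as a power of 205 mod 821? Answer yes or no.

yes

814 ∈ ⟨205⟩ iff 814^205 ≡ 1 (mod 821), since |⟨205⟩| = 205.
814^205 mod 821 = 1.
Since 1 = 1, 814 lies in the subgroup.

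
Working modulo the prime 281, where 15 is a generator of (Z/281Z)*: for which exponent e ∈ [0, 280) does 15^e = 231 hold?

188

Baby-step giant-step with m = ceil(sqrt(280)) = 17.
Baby table (15^j mod 281 for j=0..16):
  0:1  1:15  2:225  3:3  4:45  5:113  6:9  7:135
  8:58  9:27  10:124  11:174  12:81  13:91  14:241  15:243
  16:273
Giant step factor: 15^(-17) ≡ 96 (mod 281).
Scan 231·96^i mod 281 for i = 0, 1, …:
  i=0: 231   i=1: 258   i=2: 40   i=3: 187
  i=4: 249   i=5: 19   i=6: 138   i=7: 41
  i=8: 2   i=9: 192   i=10: 167   i=11: 15
Match at i=11, j=1: e = 11·17 + 1 = 188.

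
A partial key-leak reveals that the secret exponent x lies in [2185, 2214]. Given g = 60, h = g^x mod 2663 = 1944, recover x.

Compute 60^2185 mod 2663 = 2251, then multiply by 60 repeatedly:
  60^2185=2251  60^2186=1910  60^2187=91  60^2188=134  60^2189=51
  60^2190=397  60^2191=2516  60^2192=1832  60^2193=737  60^2194=1612
  60^2195=852  60^2196=523  60^2197=2087  60^2198=59  60^2199=877
  60^2200=2023  60^2201=1545  60^2202=2158  60^2203=1656  60^2204=829
  60^2205=1806  60^2206=1840  60^2207=1217  60^2208=1119  60^2209=565
  60^2210=1944
Found 1944 at exponent 2210.

2210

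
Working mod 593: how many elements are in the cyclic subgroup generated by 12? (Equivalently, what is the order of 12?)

The order of 12 must divide p − 1 = 592 = 2^4 · 37.
Divisors: 1, 2, 4, 8, 16, 37, 74, 148, 296, 592.
Check each in increasing order: 12^1 ≡ 12;  12^2 ≡ 144;  12^4 ≡ 574;  12^8 ≡ 361;  12^16 ≡ 454;  12^37 ≡ 209;  12^74 ≡ 392;  12^148 ≡ 77;  12^296 ≡ 592;  12^592 ≡ 1.
Smallest exponent giving 1 is 592.

592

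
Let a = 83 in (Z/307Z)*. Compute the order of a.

153

The order of 83 must divide p − 1 = 306 = 2 · 3^2 · 17.
Divisors: 1, 2, 3, 6, 9, 17, 18, 34, 51, 102, 153, 306.
Check each in increasing order: 83^1 ≡ 83;  83^2 ≡ 135;  83^3 ≡ 153;  83^6 ≡ 77;  83^9 ≡ 115;  83^17 ≡ 274;  83^18 ≡ 24;  83^34 ≡ 168;  83^51 ≡ 289;  83^102 ≡ 17;  83^153 ≡ 1.
Smallest exponent giving 1 is 153.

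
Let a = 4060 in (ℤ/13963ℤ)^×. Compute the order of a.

6981

The order of 4060 must divide p − 1 = 13962 = 2 · 3 · 13 · 179.
Divisors: 1, 2, 3, 6, 13, 26, 39, 78, 179, 358, 537, 1074, 2327, 4654, 6981, 13962.
Check each in increasing order: 4060^1 ≡ 4060;  4060^2 ≡ 7260;  4060^3 ≡ 13670;  4060^6 ≡ 2071;  4060^13 ≡ 11789;  4060^26 ≡ 6782;  4060^39 ≡ 860;  4060^78 ≡ 13524;  4060^179 ≡ 11678;  4060^358 ≡ 13026;  4060^537 ≡ 4706;  4060^1074 ≡ 1118;  4060^2327 ≡ 13421;  4060^4654 ≡ 541;  4060^6981 ≡ 1.
Smallest exponent giving 1 is 6981.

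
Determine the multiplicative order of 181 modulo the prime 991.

990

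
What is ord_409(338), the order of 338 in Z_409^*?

102

The order of 338 must divide p − 1 = 408 = 2^3 · 3 · 17.
Divisors: 1, 2, 3, 4, 6, 8, 12, 17, 24, 34, 51, 68, 102, 136, 204, 408.
Check each in increasing order: 338^1 ≡ 338;  338^2 ≡ 133;  338^3 ≡ 373;  338^4 ≡ 102;  338^6 ≡ 69;  338^8 ≡ 179;  338^12 ≡ 262;  338^17 ≡ 356;  338^24 ≡ 341;  338^34 ≡ 355;  338^51 ≡ 408;  338^68 ≡ 53;  338^102 ≡ 1.
Smallest exponent giving 1 is 102.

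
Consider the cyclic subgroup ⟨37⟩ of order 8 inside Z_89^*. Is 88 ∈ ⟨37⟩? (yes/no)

yes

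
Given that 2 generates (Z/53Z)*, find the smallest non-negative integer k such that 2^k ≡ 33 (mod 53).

23

Baby-step giant-step with m = ceil(sqrt(52)) = 8.
Baby table (2^j mod 53 for j=0..7):
  0:1  1:2  2:4  3:8  4:16  5:32  6:11  7:22
Giant step factor: 2^(-8) ≡ 47 (mod 53).
Scan 33·47^i mod 53 for i = 0, 1, …:
  i=0: 33   i=1: 14   i=2: 22
Match at i=2, j=7: k = 2·8 + 7 = 23.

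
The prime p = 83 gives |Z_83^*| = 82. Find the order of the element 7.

41

The order of 7 must divide p − 1 = 82 = 2 · 41.
Divisors: 1, 2, 41, 82.
Check each in increasing order: 7^1 ≡ 7;  7^2 ≡ 49;  7^41 ≡ 1.
Smallest exponent giving 1 is 41.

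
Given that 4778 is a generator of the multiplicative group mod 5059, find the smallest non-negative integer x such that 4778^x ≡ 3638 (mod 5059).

Baby-step giant-step with m = ceil(sqrt(5058)) = 72.
Baby table (4778^j mod 5059 for j=0..71):
  0:1  1:4778  2:3076  3:733  4:1446  5:3453  6:1035  7:2587
  8:1549  9:4864  10:4205  11:2201  12:3776  13:1334  14:4571  15:535
  16:1435  17:1485  18:2612  19:4642  20:820  21:2294  22:2938  23:4098
  24:1914  25:3479  26:3847  27:1619  28:371  29:1988  30:2921  31:3816
  32:212  33:1136  34:4560  35:3626  36:3012  37:3540  38:1883  39:2072
  40:4612  41:4191  42:1076  43:1184  44:1190  45:4563  46:2783  47:2122
  48:680  49:1162  50:2313  51:2658  52:1834  53:664  54:599  55:3687
  56:1048  57:3993  58:1065  59:4275  60:2767  61:1559  62:2054  63:4611
  64:4472  65:3059  66:451  67:4803  68:1110  69:1748  70:4594  71:4190
Giant step factor: 4778^(-72) ≡ 4634 (mod 5059).
Scan 3638·4634^i mod 5059 for i = 0, 1, …:
  i=0: 3638   i=1: 1904   i=2: 240   i=3: 4239
  i=4: 4488   i=5: 4902   i=6: 958   i=7: 2629
  i=8: 714   i=9: 90     …   i=37: 1269
  i=38: 1988
Match at i=38, j=29: x = 38·72 + 29 = 2765.

2765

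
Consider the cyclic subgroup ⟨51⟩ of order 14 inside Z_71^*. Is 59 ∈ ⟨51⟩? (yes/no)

⟨51⟩ has order 14; its elements mod 71 are {1, 20, 23, 26, 30, 32, 34, 37, 39, 41, 45, 48, 51, 70}.
59 is not in this set.

no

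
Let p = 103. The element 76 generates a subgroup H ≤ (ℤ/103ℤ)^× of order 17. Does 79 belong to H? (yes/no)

yes

79 ∈ ⟨76⟩ iff 79^17 ≡ 1 (mod 103), since |⟨76⟩| = 17.
79^17 mod 103 = 1.
Since 1 = 1, 79 lies in the subgroup.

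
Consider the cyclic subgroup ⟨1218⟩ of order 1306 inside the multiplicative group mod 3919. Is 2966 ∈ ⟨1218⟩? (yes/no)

no

2966 ∈ ⟨1218⟩ iff 2966^1306 ≡ 1 (mod 3919), since |⟨1218⟩| = 1306.
2966^1306 mod 3919 = 2749.
Since 2749 ≠ 1, 2966 does not lie in the subgroup.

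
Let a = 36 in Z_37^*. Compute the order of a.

2

The order of 36 must divide p − 1 = 36 = 2^2 · 3^2.
Divisors: 1, 2, 3, 4, 6, 9, 12, 18, 36.
Check each in increasing order: 36^1 ≡ 36;  36^2 ≡ 1.
Smallest exponent giving 1 is 2.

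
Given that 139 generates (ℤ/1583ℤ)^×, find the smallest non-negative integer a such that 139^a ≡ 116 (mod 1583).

1479

Baby-step giant-step with m = ceil(sqrt(1582)) = 40.
Baby table (139^j mod 1583 for j=0..39):
  0:1  1:139  2:325  3:851  4:1147  5:1133  6:770  7:969
  8:136  9:1491  10:1459  11:177  12:858  13:537  14:242  15:395
  16:1083  17:152  18:549  19:327  20:1129  21:214  22:1252  23:1481
  24:69  25:93  26:263  27:148  28:1576  29:610  30:891  31:375
  32:1469  33:1567  34:942  35:1132  36:631  37:644  38:868  39:344
Giant step factor: 139^(-40) ≡ 539 (mod 1583).
Scan 116·539^i mod 1583 for i = 0, 1, …:
  i=0: 116   i=1: 787   i=2: 1532   i=3: 1005
  i=4: 309   i=5: 336   i=6: 642   i=7: 944
  i=8: 673   i=9: 240     …   i=35: 1334
  i=36: 344
Match at i=36, j=39: a = 36·40 + 39 = 1479.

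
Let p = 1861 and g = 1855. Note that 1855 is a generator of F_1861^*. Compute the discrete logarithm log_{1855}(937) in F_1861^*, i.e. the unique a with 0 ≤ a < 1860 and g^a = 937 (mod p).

332

Baby-step giant-step with m = ceil(sqrt(1860)) = 44.
Baby table (1855^j mod 1861 for j=0..43):
  0:1  1:1855  2:36  3:1645  4:1296  5:1529  6:131  7:1075
  8:994  9:1480  10:425  11:1172  12:412  13:1250  14:1805  15:336
  16:1706  17:930  18:3  19:1843  20:108  21:1213  22:166  23:865
  24:393  25:1364  26:1121  27:718  28:1275  29:1655  30:1236  31:28
  32:1693  33:1008  34:1396  35:929  36:9  37:1807  38:324  39:1778
  40:498  41:734  42:1179  43:370
Giant step factor: 1855^(-44) ≡ 705 (mod 1861).
Scan 937·705^i mod 1861 for i = 0, 1, …:
  i=0: 937   i=1: 1791   i=2: 897   i=3: 1506
  i=4: 960   i=5: 1257   i=6: 349   i=7: 393
Match at i=7, j=24: a = 7·44 + 24 = 332.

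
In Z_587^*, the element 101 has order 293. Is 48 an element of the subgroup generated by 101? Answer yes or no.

yes

48 ∈ ⟨101⟩ iff 48^293 ≡ 1 (mod 587), since |⟨101⟩| = 293.
48^293 mod 587 = 1.
Since 1 = 1, 48 lies in the subgroup.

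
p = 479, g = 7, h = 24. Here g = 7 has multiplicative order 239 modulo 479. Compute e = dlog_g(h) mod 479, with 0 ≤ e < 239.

133

Baby-step giant-step with m = ceil(sqrt(239)) = 16.
Baby table (7^j mod 479 for j=0..15):
  0:1  1:7  2:49  3:343  4:6  5:42  6:294  7:142
  8:36  9:252  10:327  11:373  12:216  13:75  14:46  15:322
Giant step factor: 7^(-16) ≡ 231 (mod 479).
Scan 24·231^i mod 479 for i = 0, 1, …:
  i=0: 24   i=1: 275   i=2: 297   i=3: 110
  i=4: 23   i=5: 44   i=6: 105   i=7: 305
  i=8: 42
Match at i=8, j=5: e = 8·16 + 5 = 133.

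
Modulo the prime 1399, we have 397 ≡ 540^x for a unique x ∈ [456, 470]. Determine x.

463

Compute 540^456 mod 1399 = 370, then multiply by 540 repeatedly:
  540^456=370  540^457=1142  540^458=1120  540^459=432  540^460=1046
  540^461=1043  540^462=822  540^463=397
Found 397 at exponent 463.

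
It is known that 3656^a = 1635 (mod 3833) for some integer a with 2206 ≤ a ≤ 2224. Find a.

2213

Compute 3656^2206 mod 3833 = 1046, then multiply by 3656 repeatedly:
  3656^2206=1046  3656^2207=2675  3656^2208=1817  3656^2209=363  3656^2210=910
  3656^2211=3749  3656^2212=3369  3656^2213=1635
Found 1635 at exponent 2213.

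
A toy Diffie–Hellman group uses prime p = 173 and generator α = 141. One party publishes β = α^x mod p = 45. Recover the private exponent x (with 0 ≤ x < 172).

139

Baby-step giant-step with m = ceil(sqrt(172)) = 14.
Baby table (141^j mod 173 for j=0..13):
  0:1  1:141  2:159  3:102  4:23  5:129  6:24  7:97
  8:10  9:26  10:33  11:155  12:57  13:79
Giant step factor: 141^(-14) ≡ 31 (mod 173).
Scan 45·31^i mod 173 for i = 0, 1, …:
  i=0: 45   i=1: 11   i=2: 168   i=3: 18
  i=4: 39   i=5: 171   i=6: 111   i=7: 154
  i=8: 103   i=9: 79
Match at i=9, j=13: x = 9·14 + 13 = 139.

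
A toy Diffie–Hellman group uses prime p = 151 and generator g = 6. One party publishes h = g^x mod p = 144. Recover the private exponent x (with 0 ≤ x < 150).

142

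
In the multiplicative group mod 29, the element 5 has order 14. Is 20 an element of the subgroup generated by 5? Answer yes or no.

yes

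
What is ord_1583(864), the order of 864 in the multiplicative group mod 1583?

The order of 864 must divide p − 1 = 1582 = 2 · 7 · 113.
Divisors: 1, 2, 7, 14, 113, 226, 791, 1582.
Check each in increasing order: 864^1 ≡ 864;  864^2 ≡ 903;  864^7 ≡ 764;  864^14 ≡ 1152;  864^113 ≡ 274;  864^226 ≡ 675;  864^791 ≡ 1.
Smallest exponent giving 1 is 791.

791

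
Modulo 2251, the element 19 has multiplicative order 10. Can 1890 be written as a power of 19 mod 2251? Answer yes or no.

yes

⟨19⟩ has order 10; its elements mod 2251 are {1, 19, 106, 237, 361, 1890, 2014, 2145, 2232, 2250}.
1890 is in this set.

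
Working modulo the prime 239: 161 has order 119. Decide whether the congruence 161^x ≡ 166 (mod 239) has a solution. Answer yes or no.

166 ∈ ⟨161⟩ iff 166^119 ≡ 1 (mod 239), since |⟨161⟩| = 119.
166^119 mod 239 = 1.
Since 1 = 1, 166 lies in the subgroup.

yes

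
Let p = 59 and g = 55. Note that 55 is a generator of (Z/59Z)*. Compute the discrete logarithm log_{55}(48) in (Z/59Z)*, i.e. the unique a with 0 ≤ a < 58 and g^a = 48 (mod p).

Baby-step giant-step with m = ceil(sqrt(58)) = 8.
Baby table (55^j mod 59 for j=0..7):
  0:1  1:55  2:16  3:54  4:20  5:38  6:25  7:18
Giant step factor: 55^(-8) ≡ 9 (mod 59).
Scan 48·9^i mod 59 for i = 0, 1, …:
  i=0: 48   i=1: 19   i=2: 53   i=3: 5
  i=4: 45   i=5: 51   i=6: 46   i=7: 1
Match at i=7, j=0: a = 7·8 + 0 = 56.

56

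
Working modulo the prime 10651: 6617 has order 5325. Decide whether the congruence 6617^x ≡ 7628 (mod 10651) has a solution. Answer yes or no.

yes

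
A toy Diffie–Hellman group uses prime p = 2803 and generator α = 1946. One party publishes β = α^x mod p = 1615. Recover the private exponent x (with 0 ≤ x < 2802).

Baby-step giant-step with m = ceil(sqrt(2802)) = 53.
Baby table (1946^j mod 2803 for j=0..52):
  0:1  1:1946  2:63  3:2069  4:1166  5:1409  6:580  7:1874
  8:101  9:336  10:757  11:1547  12:40  13:2159  14:2520  15:1473
  16:1792  17:300  18:776  19:2082  20:1237  21:2228  22:2250  23:214
  24:1600  25:2270  26:2695  27:57  28:1605  29:788  30:207  31:1993
  32:1829  33:2227  34:304  35:151  36:2334  37:1104  38:1286  39:2280
  40:2534  41:687  42:2674  43:1236  44:282  45:2187  46:948  47:434
  48:861  49:2115  50:986  51:1504  52:452
Giant step factor: 1946^(-53) ≡ 2380 (mod 2803).
Scan 1615·2380^i mod 2803 for i = 0, 1, …:
  i=0: 1615   i=1: 787   i=2: 656   i=3: 9
  i=4: 1799   i=5: 1439   i=6: 2357   i=7: 857
  i=8: 1879   i=9: 1235     …   i=32: 142
  i=33: 1600
Match at i=33, j=24: x = 33·53 + 24 = 1773.

1773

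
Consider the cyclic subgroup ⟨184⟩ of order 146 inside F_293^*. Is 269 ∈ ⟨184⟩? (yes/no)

yes

269 ∈ ⟨184⟩ iff 269^146 ≡ 1 (mod 293), since |⟨184⟩| = 146.
269^146 mod 293 = 1.
Since 1 = 1, 269 lies in the subgroup.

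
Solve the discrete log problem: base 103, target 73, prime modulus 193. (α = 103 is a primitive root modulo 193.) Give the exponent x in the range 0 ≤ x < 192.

17

Baby-step giant-step with m = ceil(sqrt(192)) = 14.
Baby table (103^j mod 193 for j=0..13):
  0:1  1:103  2:187  3:154  4:36  5:41  6:170  7:140
  8:138  9:125  10:137  11:22  12:143  13:61
Giant step factor: 103^(-14) ≡ 92 (mod 193).
Scan 73·92^i mod 193 for i = 0, 1, …:
  i=0: 73   i=1: 154
Match at i=1, j=3: x = 1·14 + 3 = 17.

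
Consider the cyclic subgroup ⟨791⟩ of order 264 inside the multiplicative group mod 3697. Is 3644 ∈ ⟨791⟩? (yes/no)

3644 ∈ ⟨791⟩ iff 3644^264 ≡ 1 (mod 3697), since |⟨791⟩| = 264.
3644^264 mod 3697 = 1.
Since 1 = 1, 3644 lies in the subgroup.

yes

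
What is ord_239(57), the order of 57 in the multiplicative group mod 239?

The order of 57 must divide p − 1 = 238 = 2 · 7 · 17.
Divisors: 1, 2, 7, 14, 17, 34, 119, 238.
Check each in increasing order: 57^1 ≡ 57;  57^2 ≡ 142;  57^7 ≡ 52;  57^14 ≡ 75;  57^17 ≡ 229;  57^34 ≡ 100;  57^119 ≡ 238;  57^238 ≡ 1.
Smallest exponent giving 1 is 238.

238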